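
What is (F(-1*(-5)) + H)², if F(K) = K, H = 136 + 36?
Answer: 31329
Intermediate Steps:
H = 172
(F(-1*(-5)) + H)² = (-1*(-5) + 172)² = (5 + 172)² = 177² = 31329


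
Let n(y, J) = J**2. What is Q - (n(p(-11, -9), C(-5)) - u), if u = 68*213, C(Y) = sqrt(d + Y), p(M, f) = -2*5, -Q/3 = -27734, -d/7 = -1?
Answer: 97684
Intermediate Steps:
d = 7 (d = -7*(-1) = 7)
Q = 83202 (Q = -3*(-27734) = 83202)
p(M, f) = -10
C(Y) = sqrt(7 + Y)
u = 14484
Q - (n(p(-11, -9), C(-5)) - u) = 83202 - ((sqrt(7 - 5))**2 - 1*14484) = 83202 - ((sqrt(2))**2 - 14484) = 83202 - (2 - 14484) = 83202 - 1*(-14482) = 83202 + 14482 = 97684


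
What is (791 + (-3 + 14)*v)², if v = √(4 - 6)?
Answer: 625439 + 17402*I*√2 ≈ 6.2544e+5 + 24610.0*I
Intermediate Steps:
v = I*√2 (v = √(-2) = I*√2 ≈ 1.4142*I)
(791 + (-3 + 14)*v)² = (791 + (-3 + 14)*(I*√2))² = (791 + 11*(I*√2))² = (791 + 11*I*√2)²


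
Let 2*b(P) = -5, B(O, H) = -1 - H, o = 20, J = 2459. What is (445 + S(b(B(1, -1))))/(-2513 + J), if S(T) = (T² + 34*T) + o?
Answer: -515/72 ≈ -7.1528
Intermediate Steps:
b(P) = -5/2 (b(P) = (½)*(-5) = -5/2)
S(T) = 20 + T² + 34*T (S(T) = (T² + 34*T) + 20 = 20 + T² + 34*T)
(445 + S(b(B(1, -1))))/(-2513 + J) = (445 + (20 + (-5/2)² + 34*(-5/2)))/(-2513 + 2459) = (445 + (20 + 25/4 - 85))/(-54) = (445 - 235/4)*(-1/54) = (1545/4)*(-1/54) = -515/72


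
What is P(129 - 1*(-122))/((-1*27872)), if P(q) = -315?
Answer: 315/27872 ≈ 0.011302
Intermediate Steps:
P(129 - 1*(-122))/((-1*27872)) = -315/((-1*27872)) = -315/(-27872) = -315*(-1/27872) = 315/27872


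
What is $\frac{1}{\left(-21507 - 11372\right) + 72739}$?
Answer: $\frac{1}{39860} \approx 2.5088 \cdot 10^{-5}$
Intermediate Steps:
$\frac{1}{\left(-21507 - 11372\right) + 72739} = \frac{1}{-32879 + 72739} = \frac{1}{39860}$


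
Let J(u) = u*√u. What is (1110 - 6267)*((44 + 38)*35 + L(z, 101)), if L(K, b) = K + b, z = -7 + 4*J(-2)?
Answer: -15285348 + 41256*I*√2 ≈ -1.5285e+7 + 58345.0*I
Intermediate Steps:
J(u) = u^(3/2)
z = -7 - 8*I*√2 (z = -7 + 4*(-2)^(3/2) = -7 + 4*(-2*I*√2) = -7 - 8*I*√2 ≈ -7.0 - 11.314*I)
(1110 - 6267)*((44 + 38)*35 + L(z, 101)) = (1110 - 6267)*((44 + 38)*35 + ((-7 - 8*I*√2) + 101)) = -5157*(82*35 + (94 - 8*I*√2)) = -5157*(2870 + (94 - 8*I*√2)) = -5157*(2964 - 8*I*√2) = -15285348 + 41256*I*√2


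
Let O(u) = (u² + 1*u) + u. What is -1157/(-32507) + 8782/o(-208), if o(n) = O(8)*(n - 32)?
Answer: -131631037/312067200 ≈ -0.42180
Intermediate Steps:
O(u) = u² + 2*u (O(u) = (u² + u) + u = (u + u²) + u = u² + 2*u)
o(n) = -2560 + 80*n (o(n) = (8*(2 + 8))*(n - 32) = (8*10)*(-32 + n) = 80*(-32 + n) = -2560 + 80*n)
-1157/(-32507) + 8782/o(-208) = -1157/(-32507) + 8782/(-2560 + 80*(-208)) = -1157*(-1/32507) + 8782/(-2560 - 16640) = 1157/32507 + 8782/(-19200) = 1157/32507 + 8782*(-1/19200) = 1157/32507 - 4391/9600 = -131631037/312067200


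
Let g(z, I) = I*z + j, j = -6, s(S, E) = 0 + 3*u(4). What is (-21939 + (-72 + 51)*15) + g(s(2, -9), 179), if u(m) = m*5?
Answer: -11520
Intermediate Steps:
u(m) = 5*m
s(S, E) = 60 (s(S, E) = 0 + 3*(5*4) = 0 + 3*20 = 0 + 60 = 60)
g(z, I) = -6 + I*z (g(z, I) = I*z - 6 = -6 + I*z)
(-21939 + (-72 + 51)*15) + g(s(2, -9), 179) = (-21939 + (-72 + 51)*15) + (-6 + 179*60) = (-21939 - 21*15) + (-6 + 10740) = (-21939 - 315) + 10734 = -22254 + 10734 = -11520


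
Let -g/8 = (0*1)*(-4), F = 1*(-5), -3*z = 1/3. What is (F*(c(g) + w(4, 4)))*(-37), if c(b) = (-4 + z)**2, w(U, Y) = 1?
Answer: 268250/81 ≈ 3311.7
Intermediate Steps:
z = -1/9 (z = -1/3/3 = -1/3*1/3 = -1/9 ≈ -0.11111)
F = -5
g = 0 (g = -8*0*1*(-4) = -0*(-4) = -8*0 = 0)
c(b) = 1369/81 (c(b) = (-4 - 1/9)**2 = (-37/9)**2 = 1369/81)
(F*(c(g) + w(4, 4)))*(-37) = -5*(1369/81 + 1)*(-37) = -5*1450/81*(-37) = -7250/81*(-37) = 268250/81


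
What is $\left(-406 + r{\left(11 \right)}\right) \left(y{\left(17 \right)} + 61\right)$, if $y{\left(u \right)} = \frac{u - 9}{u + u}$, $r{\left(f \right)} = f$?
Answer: $- \frac{411195}{17} \approx -24188.0$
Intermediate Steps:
$y{\left(u \right)} = \frac{-9 + u}{2 u}$
$\left(-406 + r{\left(11 \right)}\right) \left(y{\left(17 \right)} + 61\right) = \left(-406 + 11\right) \left(\frac{-9 + 17}{2 \cdot 17} + 61\right) = - 395 \left(\frac{1}{2} \cdot \frac{1}{17} \cdot 8 + 61\right) = - 395 \left(\frac{4}{17} + 61\right) = \left(-395\right) \frac{1041}{17} = - \frac{411195}{17}$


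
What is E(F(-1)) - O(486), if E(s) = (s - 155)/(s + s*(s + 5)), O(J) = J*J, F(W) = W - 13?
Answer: -26454121/112 ≈ -2.3620e+5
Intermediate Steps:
F(W) = -13 + W
O(J) = J**2
E(s) = (-155 + s)/(s + s*(5 + s))
E(F(-1)) - O(486) = (-155 + (-13 - 1))/((-13 - 1)*(6 + (-13 - 1))) - 1*486**2 = (-155 - 14)/((-14)*(6 - 14)) - 1*236196 = -1/14*(-169)/(-8) - 236196 = -1/14*(-1/8)*(-169) - 236196 = -169/112 - 236196 = -26454121/112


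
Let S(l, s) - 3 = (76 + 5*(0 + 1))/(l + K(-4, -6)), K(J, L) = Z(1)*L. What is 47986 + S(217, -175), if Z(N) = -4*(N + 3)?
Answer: 15020638/313 ≈ 47989.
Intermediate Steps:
Z(N) = -12 - 4*N (Z(N) = -4*(3 + N) = -12 - 4*N)
K(J, L) = -16*L (K(J, L) = (-12 - 4*1)*L = (-12 - 4)*L = -16*L)
S(l, s) = 3 + 81/(96 + l) (S(l, s) = 3 + (76 + 5*(0 + 1))/(l - 16*(-6)) = 3 + (76 + 5*1)/(l + 96) = 3 + (76 + 5)/(96 + l) = 3 + 81/(96 + l))
47986 + S(217, -175) = 47986 + 3*(123 + 217)/(96 + 217) = 47986 + 3*340/313 = 47986 + 3*(1/313)*340 = 47986 + 1020/313 = 15020638/313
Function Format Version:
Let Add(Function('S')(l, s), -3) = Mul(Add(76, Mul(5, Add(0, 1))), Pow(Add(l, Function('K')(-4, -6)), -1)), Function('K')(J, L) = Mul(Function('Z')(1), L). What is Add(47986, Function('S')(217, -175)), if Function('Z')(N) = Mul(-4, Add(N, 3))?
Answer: Rational(15020638, 313) ≈ 47989.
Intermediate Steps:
Function('Z')(N) = Add(-12, Mul(-4, N)) (Function('Z')(N) = Mul(-4, Add(3, N)) = Add(-12, Mul(-4, N)))
Function('K')(J, L) = Mul(-16, L) (Function('K')(J, L) = Mul(Add(-12, Mul(-4, 1)), L) = Mul(Add(-12, -4), L) = Mul(-16, L))
Function('S')(l, s) = Add(3, Mul(81, Pow(Add(96, l), -1))) (Function('S')(l, s) = Add(3, Mul(Add(76, Mul(5, Add(0, 1))), Pow(Add(l, Mul(-16, -6)), -1))) = Add(3, Mul(Add(76, Mul(5, 1)), Pow(Add(l, 96), -1))) = Add(3, Mul(Add(76, 5), Pow(Add(96, l), -1))) = Add(3, Mul(81, Pow(Add(96, l), -1))))
Add(47986, Function('S')(217, -175)) = Add(47986, Mul(3, Pow(Add(96, 217), -1), Add(123, 217))) = Add(47986, Mul(3, Pow(313, -1), 340)) = Add(47986, Mul(3, Rational(1, 313), 340)) = Add(47986, Rational(1020, 313)) = Rational(15020638, 313)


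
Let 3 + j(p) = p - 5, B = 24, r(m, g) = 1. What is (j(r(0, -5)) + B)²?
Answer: 289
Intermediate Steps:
j(p) = -8 + p (j(p) = -3 + (p - 5) = -3 + (-5 + p) = -8 + p)
(j(r(0, -5)) + B)² = ((-8 + 1) + 24)² = (-7 + 24)² = 17² = 289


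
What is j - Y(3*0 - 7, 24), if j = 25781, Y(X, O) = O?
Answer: 25757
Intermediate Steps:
j - Y(3*0 - 7, 24) = 25781 - 1*24 = 25781 - 24 = 25757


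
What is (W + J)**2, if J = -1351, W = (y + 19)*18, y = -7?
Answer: 1288225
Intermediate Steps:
W = 216 (W = (-7 + 19)*18 = 12*18 = 216)
(W + J)**2 = (216 - 1351)**2 = (-1135)**2 = 1288225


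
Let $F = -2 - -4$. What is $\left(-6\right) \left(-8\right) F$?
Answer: $96$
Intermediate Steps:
$F = 2$ ($F = -2 + 4 = 2$)
$\left(-6\right) \left(-8\right) F = \left(-6\right) \left(-8\right) 2 = 48 \cdot 2 = 96$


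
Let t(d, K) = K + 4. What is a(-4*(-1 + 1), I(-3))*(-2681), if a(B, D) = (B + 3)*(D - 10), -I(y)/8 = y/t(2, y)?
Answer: -112602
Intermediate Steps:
t(d, K) = 4 + K
I(y) = -8*y/(4 + y)
a(B, D) = (-10 + D)*(3 + B) (a(B, D) = (3 + B)*(-10 + D) = (-10 + D)*(3 + B))
a(-4*(-1 + 1), I(-3))*(-2681) = (-30 - (-40)*(-1 + 1) + 3*(-8*(-3)/(4 - 3)) + (-4*(-1 + 1))*(-8*(-3)/(4 - 3)))*(-2681) = (-30 - (-40)*0 + 3*(-8*(-3)/1) + (-4*0)*(-8*(-3)/1))*(-2681) = (-30 - 10*0 + 3*(-8*(-3)*1) + 0*(-8*(-3)*1))*(-2681) = (-30 + 0 + 3*24 + 0*24)*(-2681) = (-30 + 0 + 72 + 0)*(-2681) = 42*(-2681) = -112602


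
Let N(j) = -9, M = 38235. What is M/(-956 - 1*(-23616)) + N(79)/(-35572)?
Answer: 17003742/10075769 ≈ 1.6876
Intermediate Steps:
M/(-956 - 1*(-23616)) + N(79)/(-35572) = 38235/(-956 - 1*(-23616)) - 9/(-35572) = 38235/(-956 + 23616) - 9*(-1/35572) = 38235/22660 + 9/35572 = 38235*(1/22660) + 9/35572 = 7647/4532 + 9/35572 = 17003742/10075769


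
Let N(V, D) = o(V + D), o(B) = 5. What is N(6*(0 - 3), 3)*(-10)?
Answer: -50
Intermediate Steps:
N(V, D) = 5
N(6*(0 - 3), 3)*(-10) = 5*(-10) = -50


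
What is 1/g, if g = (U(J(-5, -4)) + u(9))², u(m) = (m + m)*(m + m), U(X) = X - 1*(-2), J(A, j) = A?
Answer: 1/103041 ≈ 9.7049e-6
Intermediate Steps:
U(X) = 2 + X (U(X) = X + 2 = 2 + X)
u(m) = 4*m² (u(m) = (2*m)*(2*m) = 4*m²)
g = 103041 (g = ((2 - 5) + 4*9²)² = (-3 + 4*81)² = (-3 + 324)² = 321² = 103041)
1/g = 1/103041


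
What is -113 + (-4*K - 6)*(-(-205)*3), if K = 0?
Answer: -3803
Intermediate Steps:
-113 + (-4*K - 6)*(-(-205)*3) = -113 + (-4*0 - 6)*(-(-205)*3) = -113 + (0 - 6)*(-41*(-15)) = -113 - 6*615 = -113 - 3690 = -3803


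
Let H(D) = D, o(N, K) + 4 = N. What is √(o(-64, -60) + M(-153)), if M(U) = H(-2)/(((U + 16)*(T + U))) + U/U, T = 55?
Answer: 2*I*√15404691/959 ≈ 8.1854*I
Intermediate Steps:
o(N, K) = -4 + N
M(U) = 1 - 2/((16 + U)*(55 + U)) (M(U) = -2*1/((55 + U)*(U + 16)) + U/U = -2*1/((16 + U)*(55 + U)) + 1 = -2/((16 + U)*(55 + U)) + 1 = 1 - 2/((16 + U)*(55 + U)))
√(o(-64, -60) + M(-153)) = √((-4 - 64) + (878 + (-153)² + 71*(-153))/(880 + (-153)² + 71*(-153))) = √(-68 + (878 + 23409 - 10863)/(880 + 23409 - 10863)) = √(-68 + 13424/13426) = √(-68 + (1/13426)*13424) = √(-68 + 6712/6713) = √(-449772/6713) = 2*I*√15404691/959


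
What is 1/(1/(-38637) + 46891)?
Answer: 38637/1811727566 ≈ 2.1326e-5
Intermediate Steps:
1/(1/(-38637) + 46891) = 1/(-1/38637 + 46891) = 1/(1811727566/38637) = 38637/1811727566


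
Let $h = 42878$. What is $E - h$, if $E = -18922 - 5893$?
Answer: $-67693$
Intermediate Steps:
$E = -24815$
$E - h = -24815 - 42878 = -67693$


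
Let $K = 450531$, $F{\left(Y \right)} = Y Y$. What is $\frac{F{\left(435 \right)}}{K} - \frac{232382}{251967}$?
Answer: $- \frac{6335204363}{12613216053} \approx -0.50227$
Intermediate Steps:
$F{\left(Y \right)} = Y^{2}$
$\frac{F{\left(435 \right)}}{K} - \frac{232382}{251967} = \frac{435^{2}}{450531} - \frac{232382}{251967} = 189225 \cdot \frac{1}{450531} - \frac{232382}{251967} = \frac{21025}{50059} - \frac{232382}{251967} = - \frac{6335204363}{12613216053}$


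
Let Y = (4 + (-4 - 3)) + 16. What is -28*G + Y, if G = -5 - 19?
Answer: 685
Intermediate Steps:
Y = 13 (Y = (4 - 7) + 16 = -3 + 16 = 13)
G = -24
-28*G + Y = -28*(-24) + 13 = 672 + 13 = 685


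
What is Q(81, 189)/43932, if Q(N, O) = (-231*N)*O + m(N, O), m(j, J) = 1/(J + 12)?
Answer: -355406089/4415166 ≈ -80.497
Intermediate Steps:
m(j, J) = 1/(12 + J)
Q(N, O) = 1/(12 + O) - 231*N*O (Q(N, O) = (-231*N)*O + 1/(12 + O) = -231*N*O + 1/(12 + O) = 1/(12 + O) - 231*N*O)
Q(81, 189)/43932 = ((1 - 231*81*189*(12 + 189))/(12 + 189))/43932 = ((1 - 231*81*189*201)/201)*(1/43932) = ((1 - 710812179)/201)*(1/43932) = ((1/201)*(-710812178))*(1/43932) = -710812178/201*1/43932 = -355406089/4415166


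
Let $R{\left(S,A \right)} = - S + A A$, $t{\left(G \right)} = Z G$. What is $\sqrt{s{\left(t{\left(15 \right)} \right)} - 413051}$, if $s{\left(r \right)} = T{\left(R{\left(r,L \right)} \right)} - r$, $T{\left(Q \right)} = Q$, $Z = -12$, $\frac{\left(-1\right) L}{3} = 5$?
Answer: $i \sqrt{412466} \approx 642.24 i$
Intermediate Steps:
$L = -15$ ($L = \left(-3\right) 5 = -15$)
$t{\left(G \right)} = - 12 G$
$R{\left(S,A \right)} = A^{2} - S$ ($R{\left(S,A \right)} = - S + A^{2} = A^{2} - S$)
$s{\left(r \right)} = 225 - 2 r$ ($s{\left(r \right)} = \left(\left(-15\right)^{2} - r\right) - r = \left(225 - r\right) - r = 225 - 2 r$)
$\sqrt{s{\left(t{\left(15 \right)} \right)} - 413051} = \sqrt{\left(225 - 2 \left(\left(-12\right) 15\right)\right) - 413051} = \sqrt{\left(225 - -360\right) - 413051} = \sqrt{\left(225 + 360\right) - 413051} = \sqrt{585 - 413051} = \sqrt{-412466} = i \sqrt{412466}$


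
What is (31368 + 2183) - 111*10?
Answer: 32441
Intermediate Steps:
(31368 + 2183) - 111*10 = 33551 - 1110 = 32441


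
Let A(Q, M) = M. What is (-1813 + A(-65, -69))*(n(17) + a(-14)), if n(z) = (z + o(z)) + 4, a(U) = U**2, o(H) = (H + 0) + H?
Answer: -472382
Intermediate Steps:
o(H) = 2*H (o(H) = H + H = 2*H)
n(z) = 4 + 3*z (n(z) = (z + 2*z) + 4 = 3*z + 4 = 4 + 3*z)
(-1813 + A(-65, -69))*(n(17) + a(-14)) = (-1813 - 69)*((4 + 3*17) + (-14)**2) = -1882*((4 + 51) + 196) = -1882*(55 + 196) = -1882*251 = -472382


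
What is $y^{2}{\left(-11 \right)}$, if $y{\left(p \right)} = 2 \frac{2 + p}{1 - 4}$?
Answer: $36$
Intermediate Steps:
$y{\left(p \right)} = - \frac{4}{3} - \frac{2 p}{3}$ ($y{\left(p \right)} = 2 \frac{2 + p}{-3} = 2 \left(2 + p\right) \left(- \frac{1}{3}\right) = 2 \left(- \frac{2}{3} - \frac{p}{3}\right) = - \frac{4}{3} - \frac{2 p}{3}$)
$y^{2}{\left(-11 \right)} = \left(- \frac{4}{3} - - \frac{22}{3}\right)^{2} = \left(- \frac{4}{3} + \frac{22}{3}\right)^{2} = 6^{2} = 36$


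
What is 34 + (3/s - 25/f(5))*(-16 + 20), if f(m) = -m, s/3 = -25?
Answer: 1346/25 ≈ 53.840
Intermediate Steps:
s = -75 (s = 3*(-25) = -75)
34 + (3/s - 25/f(5))*(-16 + 20) = 34 + (3/(-75) - 25/((-1*5)))*(-16 + 20) = 34 + (3*(-1/75) - 25/(-5))*4 = 34 + (-1/25 - 25*(-⅕))*4 = 34 + (-1/25 + 5)*4 = 34 + (124/25)*4 = 34 + 496/25 = 1346/25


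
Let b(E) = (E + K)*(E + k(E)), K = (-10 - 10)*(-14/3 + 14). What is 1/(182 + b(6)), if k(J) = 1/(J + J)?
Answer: -18/16507 ≈ -0.0010904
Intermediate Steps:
K = -560/3 (K = -20*(-14*⅓ + 14) = -20*(-14/3 + 14) = -20*28/3 = -560/3 ≈ -186.67)
k(J) = 1/(2*J)
b(E) = (-560/3 + E)*(E + 1/(2*E)) (b(E) = (E - 560/3)*(E + 1/(2*E)) = (-560/3 + E)*(E + 1/(2*E)))
1/(182 + b(6)) = 1/(182 + (⅙)*(-560 + 6*(3 - 1120*6 + 6*6²))/6) = 1/(182 + (⅙)*(⅙)*(-560 + 6*(3 - 6720 + 6*36))) = 1/(182 + (⅙)*(⅙)*(-560 + 6*(3 - 6720 + 216))) = 1/(182 + (⅙)*(⅙)*(-560 + 6*(-6501))) = 1/(182 + (⅙)*(⅙)*(-560 - 39006)) = 1/(182 + (⅙)*(⅙)*(-39566)) = 1/(182 - 19783/18) = 1/(-16507/18) = -18/16507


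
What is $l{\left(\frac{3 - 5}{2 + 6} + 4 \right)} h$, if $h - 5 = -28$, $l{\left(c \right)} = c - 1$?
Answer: $- \frac{253}{4} \approx -63.25$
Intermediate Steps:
$l{\left(c \right)} = -1 + c$
$h = -23$ ($h = 5 - 28 = -23$)
$l{\left(\frac{3 - 5}{2 + 6} + 4 \right)} h = \left(-1 + \left(\frac{3 - 5}{2 + 6} + 4\right)\right) \left(-23\right) = \left(-1 + \left(- \frac{2}{8} + 4\right)\right) \left(-23\right) = \left(-1 + \left(\left(-2\right) \frac{1}{8} + 4\right)\right) \left(-23\right) = \left(-1 + \left(- \frac{1}{4} + 4\right)\right) \left(-23\right) = \left(-1 + \frac{15}{4}\right) \left(-23\right) = \frac{11}{4} \left(-23\right) = - \frac{253}{4}$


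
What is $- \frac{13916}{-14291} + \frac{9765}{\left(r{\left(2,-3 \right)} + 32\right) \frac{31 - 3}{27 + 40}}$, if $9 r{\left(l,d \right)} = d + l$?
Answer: $\frac{12037350403}{16406068} \approx 733.71$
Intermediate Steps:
$r{\left(l,d \right)} = \frac{d}{9} + \frac{l}{9}$ ($r{\left(l,d \right)} = \frac{d + l}{9} = \frac{d}{9} + \frac{l}{9}$)
$- \frac{13916}{-14291} + \frac{9765}{\left(r{\left(2,-3 \right)} + 32\right) \frac{31 - 3}{27 + 40}} = - \frac{13916}{-14291} + \frac{9765}{\left(\left(\frac{1}{9} \left(-3\right) + \frac{1}{9} \cdot 2\right) + 32\right) \frac{31 - 3}{27 + 40}} = \left(-13916\right) \left(- \frac{1}{14291}\right) + \frac{9765}{\left(\left(- \frac{1}{3} + \frac{2}{9}\right) + 32\right) \frac{28}{67}} = \frac{13916}{14291} + \frac{9765}{\left(- \frac{1}{9} + 32\right) 28 \cdot \frac{1}{67}} = \frac{13916}{14291} + \frac{9765}{\frac{287}{9} \cdot \frac{28}{67}} = \frac{13916}{14291} + \frac{9765}{\frac{8036}{603}} = \frac{13916}{14291} + 9765 \cdot \frac{603}{8036} = \frac{13916}{14291} + \frac{841185}{1148} = \frac{12037350403}{16406068}$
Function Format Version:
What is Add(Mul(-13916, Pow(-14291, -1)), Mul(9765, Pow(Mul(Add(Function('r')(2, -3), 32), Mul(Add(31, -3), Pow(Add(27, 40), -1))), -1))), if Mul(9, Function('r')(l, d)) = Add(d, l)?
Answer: Rational(12037350403, 16406068) ≈ 733.71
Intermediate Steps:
Function('r')(l, d) = Add(Mul(Rational(1, 9), d), Mul(Rational(1, 9), l)) (Function('r')(l, d) = Mul(Rational(1, 9), Add(d, l)) = Add(Mul(Rational(1, 9), d), Mul(Rational(1, 9), l)))
Add(Mul(-13916, Pow(-14291, -1)), Mul(9765, Pow(Mul(Add(Function('r')(2, -3), 32), Mul(Add(31, -3), Pow(Add(27, 40), -1))), -1))) = Add(Mul(-13916, Pow(-14291, -1)), Mul(9765, Pow(Mul(Add(Add(Mul(Rational(1, 9), -3), Mul(Rational(1, 9), 2)), 32), Mul(Add(31, -3), Pow(Add(27, 40), -1))), -1))) = Add(Mul(-13916, Rational(-1, 14291)), Mul(9765, Pow(Mul(Add(Add(Rational(-1, 3), Rational(2, 9)), 32), Mul(28, Pow(67, -1))), -1))) = Add(Rational(13916, 14291), Mul(9765, Pow(Mul(Add(Rational(-1, 9), 32), Mul(28, Rational(1, 67))), -1))) = Add(Rational(13916, 14291), Mul(9765, Pow(Mul(Rational(287, 9), Rational(28, 67)), -1))) = Add(Rational(13916, 14291), Mul(9765, Pow(Rational(8036, 603), -1))) = Add(Rational(13916, 14291), Mul(9765, Rational(603, 8036))) = Add(Rational(13916, 14291), Rational(841185, 1148)) = Rational(12037350403, 16406068)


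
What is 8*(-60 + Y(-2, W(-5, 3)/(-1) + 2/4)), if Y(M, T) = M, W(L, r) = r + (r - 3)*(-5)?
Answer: -496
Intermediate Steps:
W(L, r) = 15 - 4*r (W(L, r) = r + (-3 + r)*(-5) = r + (15 - 5*r) = 15 - 4*r)
8*(-60 + Y(-2, W(-5, 3)/(-1) + 2/4)) = 8*(-60 - 2) = 8*(-62) = -496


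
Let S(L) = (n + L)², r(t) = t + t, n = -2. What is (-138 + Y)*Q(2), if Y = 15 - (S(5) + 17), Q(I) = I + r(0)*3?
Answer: -298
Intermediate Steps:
r(t) = 2*t
S(L) = (-2 + L)²
Q(I) = I (Q(I) = I + (2*0)*3 = I + 0*3 = I + 0 = I)
Y = -11 (Y = 15 - ((-2 + 5)² + 17) = 15 - (3² + 17) = 15 - (9 + 17) = 15 - 1*26 = 15 - 26 = -11)
(-138 + Y)*Q(2) = (-138 - 11)*2 = -149*2 = -298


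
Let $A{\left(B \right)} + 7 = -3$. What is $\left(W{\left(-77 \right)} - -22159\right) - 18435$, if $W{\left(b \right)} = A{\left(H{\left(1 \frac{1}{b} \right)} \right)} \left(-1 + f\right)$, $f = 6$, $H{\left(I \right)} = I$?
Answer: $3674$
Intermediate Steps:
$A{\left(B \right)} = -10$ ($A{\left(B \right)} = -7 - 3 = -10$)
$W{\left(b \right)} = -50$ ($W{\left(b \right)} = - 10 \left(-1 + 6\right) = \left(-10\right) 5 = -50$)
$\left(W{\left(-77 \right)} - -22159\right) - 18435 = \left(-50 - -22159\right) - 18435 = \left(-50 + 22159\right) - 18435 = 22109 - 18435 = 3674$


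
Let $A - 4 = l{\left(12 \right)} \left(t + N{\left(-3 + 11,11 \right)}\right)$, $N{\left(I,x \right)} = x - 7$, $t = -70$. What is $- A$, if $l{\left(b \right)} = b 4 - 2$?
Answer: $3032$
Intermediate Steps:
$l{\left(b \right)} = -2 + 4 b$ ($l{\left(b \right)} = 4 b - 2 = -2 + 4 b$)
$N{\left(I,x \right)} = -7 + x$
$A = -3032$ ($A = 4 + \left(-2 + 4 \cdot 12\right) \left(-70 + \left(-7 + 11\right)\right) = 4 + \left(-2 + 48\right) \left(-70 + 4\right) = 4 + 46 \left(-66\right) = 4 - 3036 = -3032$)
$- A = \left(-1\right) \left(-3032\right) = 3032$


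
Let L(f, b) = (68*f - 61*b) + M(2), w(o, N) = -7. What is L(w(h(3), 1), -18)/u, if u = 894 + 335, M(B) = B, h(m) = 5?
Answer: 624/1229 ≈ 0.50773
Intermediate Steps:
L(f, b) = 2 - 61*b + 68*f (L(f, b) = (68*f - 61*b) + 2 = (-61*b + 68*f) + 2 = 2 - 61*b + 68*f)
u = 1229
L(w(h(3), 1), -18)/u = (2 - 61*(-18) + 68*(-7))/1229 = (2 + 1098 - 476)*(1/1229) = 624*(1/1229) = 624/1229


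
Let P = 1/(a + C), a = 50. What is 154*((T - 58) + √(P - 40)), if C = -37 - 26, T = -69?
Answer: -19558 + 154*I*√6773/13 ≈ -19558.0 + 974.92*I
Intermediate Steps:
C = -63
P = -1/13 (P = 1/(50 - 63) = 1/(-13) = -1/13 ≈ -0.076923)
154*((T - 58) + √(P - 40)) = 154*((-69 - 58) + √(-1/13 - 40)) = 154*(-127 + √(-521/13)) = 154*(-127 + I*√6773/13) = -19558 + 154*I*√6773/13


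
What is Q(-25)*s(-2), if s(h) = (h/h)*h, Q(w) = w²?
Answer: -1250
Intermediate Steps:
s(h) = h (s(h) = 1*h = h)
Q(-25)*s(-2) = (-25)²*(-2) = 625*(-2) = -1250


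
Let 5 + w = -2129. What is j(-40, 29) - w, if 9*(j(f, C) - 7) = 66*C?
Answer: 7061/3 ≈ 2353.7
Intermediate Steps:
j(f, C) = 7 + 22*C/3 (j(f, C) = 7 + (66*C)/9 = 7 + 22*C/3)
w = -2134 (w = -5 - 2129 = -2134)
j(-40, 29) - w = (7 + (22/3)*29) - 1*(-2134) = (7 + 638/3) + 2134 = 659/3 + 2134 = 7061/3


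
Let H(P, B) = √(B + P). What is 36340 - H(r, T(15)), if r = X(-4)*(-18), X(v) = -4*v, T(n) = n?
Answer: 36340 - I*√273 ≈ 36340.0 - 16.523*I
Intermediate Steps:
r = -288 (r = -4*(-4)*(-18) = 16*(-18) = -288)
36340 - H(r, T(15)) = 36340 - √(15 - 288) = 36340 - √(-273) = 36340 - I*√273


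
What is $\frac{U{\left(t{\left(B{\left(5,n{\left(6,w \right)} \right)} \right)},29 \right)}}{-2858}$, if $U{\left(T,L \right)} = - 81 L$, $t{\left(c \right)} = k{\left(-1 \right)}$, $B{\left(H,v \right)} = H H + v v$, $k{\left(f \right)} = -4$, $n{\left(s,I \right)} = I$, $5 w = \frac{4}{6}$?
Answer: $\frac{2349}{2858} \approx 0.8219$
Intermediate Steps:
$w = \frac{2}{15}$ ($w = \frac{4 \cdot \frac{1}{6}}{5} = \frac{1}{5} \cdot \frac{2}{3} = \frac{2}{15} \approx 0.13333$)
$B{\left(H,v \right)} = H^{2} + v^{2}$
$t{\left(c \right)} = -4$
$\frac{U{\left(t{\left(B{\left(5,n{\left(6,w \right)} \right)} \right)},29 \right)}}{-2858} = \frac{\left(-81\right) 29}{-2858} = \left(-2349\right) \left(- \frac{1}{2858}\right) = \frac{2349}{2858}$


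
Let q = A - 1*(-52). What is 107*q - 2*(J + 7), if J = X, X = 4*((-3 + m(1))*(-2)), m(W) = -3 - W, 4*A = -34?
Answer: 9057/2 ≈ 4528.5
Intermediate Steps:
A = -17/2 (A = (¼)*(-34) = -17/2 ≈ -8.5000)
X = 56 (X = 4*((-3 + (-3 - 1*1))*(-2)) = 4*((-3 + (-3 - 1))*(-2)) = 4*((-3 - 4)*(-2)) = 4*(-7*(-2)) = 4*14 = 56)
J = 56
q = 87/2 (q = -17/2 - 1*(-52) = -17/2 + 52 = 87/2 ≈ 43.500)
107*q - 2*(J + 7) = 107*(87/2) - 2*(56 + 7) = 9309/2 - 2*63 = 9309/2 - 126 = 9057/2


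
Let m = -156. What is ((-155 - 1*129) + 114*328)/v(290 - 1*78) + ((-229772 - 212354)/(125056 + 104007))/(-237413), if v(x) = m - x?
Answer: -504506727418671/5003193129748 ≈ -100.84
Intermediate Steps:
v(x) = -156 - x
((-155 - 1*129) + 114*328)/v(290 - 1*78) + ((-229772 - 212354)/(125056 + 104007))/(-237413) = ((-155 - 1*129) + 114*328)/(-156 - (290 - 1*78)) + ((-229772 - 212354)/(125056 + 104007))/(-237413) = ((-155 - 129) + 37392)/(-156 - (290 - 78)) - 442126/229063*(-1/237413) = (-284 + 37392)/(-156 - 1*212) - 442126*1/229063*(-1/237413) = 37108/(-156 - 212) - 442126/229063*(-1/237413) = 37108/(-368) + 442126/54382534019 = 37108*(-1/368) + 442126/54382534019 = -9277/92 + 442126/54382534019 = -504506727418671/5003193129748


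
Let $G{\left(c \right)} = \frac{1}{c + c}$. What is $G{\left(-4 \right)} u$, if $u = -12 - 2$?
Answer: $\frac{7}{4} \approx 1.75$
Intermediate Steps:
$G{\left(c \right)} = \frac{1}{2 c}$
$u = -14$
$G{\left(-4 \right)} u = \frac{1}{2 \left(-4\right)} \left(-14\right) = \frac{1}{2} \left(- \frac{1}{4}\right) \left(-14\right) = \left(- \frac{1}{8}\right) \left(-14\right) = \frac{7}{4}$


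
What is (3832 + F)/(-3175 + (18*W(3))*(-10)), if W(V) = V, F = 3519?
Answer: -7351/3715 ≈ -1.9787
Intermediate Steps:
(3832 + F)/(-3175 + (18*W(3))*(-10)) = (3832 + 3519)/(-3175 + (18*3)*(-10)) = 7351/(-3175 + 54*(-10)) = 7351/(-3175 - 540) = 7351/(-3715) = 7351*(-1/3715) = -7351/3715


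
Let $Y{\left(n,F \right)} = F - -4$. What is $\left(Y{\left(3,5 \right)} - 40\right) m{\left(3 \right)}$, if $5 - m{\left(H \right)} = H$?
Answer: $-62$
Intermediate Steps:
$Y{\left(n,F \right)} = 4 + F$ ($Y{\left(n,F \right)} = F + 4 = 4 + F$)
$m{\left(H \right)} = 5 - H$
$\left(Y{\left(3,5 \right)} - 40\right) m{\left(3 \right)} = \left(\left(4 + 5\right) - 40\right) \left(5 - 3\right) = \left(9 - 40\right) \left(5 - 3\right) = \left(-31\right) 2 = -62$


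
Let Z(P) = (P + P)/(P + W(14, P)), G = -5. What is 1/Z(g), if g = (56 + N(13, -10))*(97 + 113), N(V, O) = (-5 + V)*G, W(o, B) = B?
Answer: 1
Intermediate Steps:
N(V, O) = 25 - 5*V (N(V, O) = (-5 + V)*(-5) = 25 - 5*V)
g = 3360 (g = (56 + (25 - 5*13))*(97 + 113) = (56 + (25 - 65))*210 = (56 - 40)*210 = 16*210 = 3360)
Z(P) = 1 (Z(P) = (P + P)/(P + P) = (2*P)/((2*P)) = (2*P)*(1/(2*P)) = 1)
1/Z(g) = 1/1 = 1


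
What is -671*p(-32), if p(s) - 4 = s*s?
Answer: -689788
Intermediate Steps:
p(s) = 4 + s² (p(s) = 4 + s*s = 4 + s²)
-671*p(-32) = -671*(4 + (-32)²) = -671*(4 + 1024) = -671*1028 = -689788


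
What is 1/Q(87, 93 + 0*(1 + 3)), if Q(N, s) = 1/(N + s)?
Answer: 180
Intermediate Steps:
1/Q(87, 93 + 0*(1 + 3)) = 1/(1/(87 + (93 + 0*(1 + 3)))) = 1/(1/(87 + (93 + 0*4))) = 1/(1/(87 + (93 + 0))) = 1/(1/(87 + 93)) = 1/(1/180) = 180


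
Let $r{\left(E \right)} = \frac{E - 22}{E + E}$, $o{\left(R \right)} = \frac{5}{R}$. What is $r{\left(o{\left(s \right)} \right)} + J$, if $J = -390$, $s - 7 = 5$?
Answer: $- \frac{4159}{10} \approx -415.9$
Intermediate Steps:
$s = 12$ ($s = 7 + 5 = 12$)
$r{\left(E \right)} = \frac{-22 + E}{2 E}$
$r{\left(o{\left(s \right)} \right)} + J = \frac{-22 + \frac{5}{12}}{2 \cdot \frac{5}{12}} - 390 = \frac{1}{2} \cdot \frac{12}{5} \left(- \frac{259}{12}\right) - 390 = - \frac{259}{10} - 390 = - \frac{4159}{10}$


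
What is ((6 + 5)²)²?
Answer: 14641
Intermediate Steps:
((6 + 5)²)² = (11²)² = 121² = 14641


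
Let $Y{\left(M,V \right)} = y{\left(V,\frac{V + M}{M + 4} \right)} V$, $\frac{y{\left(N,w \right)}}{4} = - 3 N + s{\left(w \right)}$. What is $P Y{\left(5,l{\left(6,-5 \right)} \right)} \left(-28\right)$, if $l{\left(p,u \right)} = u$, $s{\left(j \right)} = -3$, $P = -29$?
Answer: $-194880$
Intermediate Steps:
$y{\left(N,w \right)} = -12 - 12 N$ ($y{\left(N,w \right)} = 4 \left(- 3 N - 3\right) = 4 \left(-3 - 3 N\right) = -12 - 12 N$)
$Y{\left(M,V \right)} = V \left(-12 - 12 V\right)$ ($Y{\left(M,V \right)} = \left(-12 - 12 V\right) V = V \left(-12 - 12 V\right)$)
$P Y{\left(5,l{\left(6,-5 \right)} \right)} \left(-28\right) = - 29 \left(\left(-12\right) \left(-5\right) \left(1 - 5\right)\right) \left(-28\right) = - 29 \left(\left(-12\right) \left(-5\right) \left(-4\right)\right) \left(-28\right) = \left(-29\right) \left(-240\right) \left(-28\right) = 6960 \left(-28\right) = -194880$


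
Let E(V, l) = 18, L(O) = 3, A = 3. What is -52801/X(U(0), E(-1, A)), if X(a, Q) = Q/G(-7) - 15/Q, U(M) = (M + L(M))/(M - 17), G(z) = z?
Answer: 2217642/143 ≈ 15508.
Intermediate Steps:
U(M) = (3 + M)/(-17 + M) (U(M) = (M + 3)/(M - 17) = (3 + M)/(-17 + M))
X(a, Q) = -15/Q - Q/7 (X(a, Q) = Q/(-7) - 15/Q = Q*(-⅐) - 15/Q = -Q/7 - 15/Q = -15/Q - Q/7)
-52801/X(U(0), E(-1, A)) = -52801/(-15/18 - ⅐*18) = -52801/(-15*1/18 - 18/7) = -52801/(-⅚ - 18/7) = -52801/(-143/42) = -52801*(-42/143) = 2217642/143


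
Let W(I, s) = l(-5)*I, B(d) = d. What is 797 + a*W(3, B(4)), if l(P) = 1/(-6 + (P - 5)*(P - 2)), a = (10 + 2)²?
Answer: 3215/4 ≈ 803.75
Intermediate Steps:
a = 144 (a = 12² = 144)
l(P) = 1/(-6 + (-5 + P)*(-2 + P))
W(I, s) = I/64 (W(I, s) = I/(4 + (-5)² - 7*(-5)) = I/(4 + 25 + 35) = I/64)
797 + a*W(3, B(4)) = 797 + 144*((1/64)*3) = 797 + 144*(3/64) = 797 + 27/4 = 3215/4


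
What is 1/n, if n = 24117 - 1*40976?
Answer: -1/16859 ≈ -5.9315e-5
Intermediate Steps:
n = -16859 (n = 24117 - 40976 = -16859)
1/n = 1/(-16859) = -1/16859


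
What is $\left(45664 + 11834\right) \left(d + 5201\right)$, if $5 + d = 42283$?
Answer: $2729947542$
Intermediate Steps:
$d = 42278$ ($d = -5 + 42283 = 42278$)
$\left(45664 + 11834\right) \left(d + 5201\right) = \left(45664 + 11834\right) \left(42278 + 5201\right) = 57498 \cdot 47479 = 2729947542$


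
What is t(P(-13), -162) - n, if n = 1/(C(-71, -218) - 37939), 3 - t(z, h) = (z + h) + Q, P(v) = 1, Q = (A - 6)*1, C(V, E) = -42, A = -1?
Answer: 6494752/37981 ≈ 171.00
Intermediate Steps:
Q = -7 (Q = (-1 - 6)*1 = -7*1 = -7)
t(z, h) = 10 - h - z (t(z, h) = 3 - ((z + h) - 7) = 3 - ((h + z) - 7) = 3 - (-7 + h + z) = 3 + (7 - h - z) = 10 - h - z)
n = -1/37981 (n = 1/(-42 - 37939) = 1/(-37981) = -1/37981 ≈ -2.6329e-5)
t(P(-13), -162) - n = (10 - 1*(-162) - 1*1) - 1*(-1/37981) = (10 + 162 - 1) + 1/37981 = 171 + 1/37981 = 6494752/37981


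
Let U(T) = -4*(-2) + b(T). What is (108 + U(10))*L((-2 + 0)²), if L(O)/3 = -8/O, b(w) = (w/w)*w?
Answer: -756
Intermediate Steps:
b(w) = w (b(w) = 1*w = w)
L(O) = -24/O (L(O) = 3*(-8/O) = -24/O)
U(T) = 8 + T (U(T) = -4*(-2) + T = 8 + T)
(108 + U(10))*L((-2 + 0)²) = (108 + (8 + 10))*(-24/(-2 + 0)²) = (108 + 18)*(-24/((-2)²)) = 126*(-24/4) = 126*(-24*¼) = 126*(-6) = -756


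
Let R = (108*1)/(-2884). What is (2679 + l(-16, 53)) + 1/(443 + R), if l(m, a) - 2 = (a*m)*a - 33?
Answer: -13508326575/319376 ≈ -42296.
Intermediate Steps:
R = -27/721 (R = 108*(-1/2884) = -27/721 ≈ -0.037448)
l(m, a) = -31 + m*a**2 (l(m, a) = 2 + ((a*m)*a - 33) = 2 + (m*a**2 - 33) = 2 + (-33 + m*a**2) = -31 + m*a**2)
(2679 + l(-16, 53)) + 1/(443 + R) = (2679 + (-31 - 16*53**2)) + 1/(443 - 27/721) = (2679 + (-31 - 16*2809)) + 1/(319376/721) = (2679 + (-31 - 44944)) + 721/319376 = (2679 - 44975) + 721/319376 = -42296 + 721/319376 = -13508326575/319376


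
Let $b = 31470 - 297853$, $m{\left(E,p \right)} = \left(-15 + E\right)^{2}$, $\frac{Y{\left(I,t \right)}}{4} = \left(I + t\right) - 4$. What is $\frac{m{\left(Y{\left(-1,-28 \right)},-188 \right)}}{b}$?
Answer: $- \frac{21609}{266383} \approx -0.08112$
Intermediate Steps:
$Y{\left(I,t \right)} = -16 + 4 I + 4 t$ ($Y{\left(I,t \right)} = 4 \left(\left(I + t\right) - 4\right) = 4 \left(-4 + I + t\right) = -16 + 4 I + 4 t$)
$b = -266383$ ($b = 31470 - 297853 = -266383$)
$\frac{m{\left(Y{\left(-1,-28 \right)},-188 \right)}}{b} = \frac{\left(-15 + \left(-16 + 4 \left(-1\right) + 4 \left(-28\right)\right)\right)^{2}}{-266383} = \left(-15 - 132\right)^{2} \left(- \frac{1}{266383}\right) = \left(-147\right)^{2} \left(- \frac{1}{266383}\right) = 21609 \left(- \frac{1}{266383}\right) = - \frac{21609}{266383}$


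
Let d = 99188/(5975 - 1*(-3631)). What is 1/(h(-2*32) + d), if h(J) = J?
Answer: -4803/257798 ≈ -0.018631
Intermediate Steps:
d = 49594/4803 (d = 99188/(5975 + 3631) = 99188/9606 = 99188*(1/9606) = 49594/4803 ≈ 10.326)
1/(h(-2*32) + d) = 1/(-2*32 + 49594/4803) = 1/(-64 + 49594/4803) = 1/(-257798/4803) = -4803/257798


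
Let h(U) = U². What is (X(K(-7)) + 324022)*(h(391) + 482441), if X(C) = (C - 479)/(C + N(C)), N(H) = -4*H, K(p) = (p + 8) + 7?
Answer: 823483093113/4 ≈ 2.0587e+11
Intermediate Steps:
K(p) = 15 + p (K(p) = (8 + p) + 7 = 15 + p)
X(C) = -(-479 + C)/(3*C) (X(C) = (C - 479)/(C - 4*C) = (-479 + C)/((-3*C)) = (-479 + C)*(-1/(3*C)) = -(-479 + C)/(3*C))
(X(K(-7)) + 324022)*(h(391) + 482441) = ((479 - (15 - 7))/(3*(15 - 7)) + 324022)*(391² + 482441) = ((⅓)*(479 - 1*8)/8 + 324022)*(152881 + 482441) = ((⅓)*(⅛)*(479 - 8) + 324022)*635322 = ((⅓)*(⅛)*471 + 324022)*635322 = (157/8 + 324022)*635322 = (2592333/8)*635322 = 823483093113/4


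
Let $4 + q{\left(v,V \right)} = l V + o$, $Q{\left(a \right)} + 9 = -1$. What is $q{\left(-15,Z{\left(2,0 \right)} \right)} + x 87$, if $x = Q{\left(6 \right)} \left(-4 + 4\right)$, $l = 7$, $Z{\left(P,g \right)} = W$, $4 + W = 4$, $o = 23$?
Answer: $19$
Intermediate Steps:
$W = 0$ ($W = -4 + 4 = 0$)
$Z{\left(P,g \right)} = 0$
$Q{\left(a \right)} = -10$ ($Q{\left(a \right)} = -9 - 1 = -10$)
$x = 0$ ($x = - 10 \left(-4 + 4\right) = \left(-10\right) 0 = 0$)
$q{\left(v,V \right)} = 19 + 7 V$ ($q{\left(v,V \right)} = -4 + \left(7 V + 23\right) = -4 + \left(23 + 7 V\right) = 19 + 7 V$)
$q{\left(-15,Z{\left(2,0 \right)} \right)} + x 87 = \left(19 + 7 \cdot 0\right) + 0 \cdot 87 = \left(19 + 0\right) + 0 = 19 + 0 = 19$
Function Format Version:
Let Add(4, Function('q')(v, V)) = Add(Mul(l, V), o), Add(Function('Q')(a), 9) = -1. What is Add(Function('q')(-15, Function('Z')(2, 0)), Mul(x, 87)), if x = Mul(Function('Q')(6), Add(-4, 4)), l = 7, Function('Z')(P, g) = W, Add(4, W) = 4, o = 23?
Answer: 19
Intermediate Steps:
W = 0 (W = Add(-4, 4) = 0)
Function('Z')(P, g) = 0
Function('Q')(a) = -10 (Function('Q')(a) = Add(-9, -1) = -10)
x = 0 (x = Mul(-10, Add(-4, 4)) = Mul(-10, 0) = 0)
Function('q')(v, V) = Add(19, Mul(7, V)) (Function('q')(v, V) = Add(-4, Add(Mul(7, V), 23)) = Add(-4, Add(23, Mul(7, V))) = Add(19, Mul(7, V)))
Add(Function('q')(-15, Function('Z')(2, 0)), Mul(x, 87)) = Add(Add(19, Mul(7, 0)), Mul(0, 87)) = Add(Add(19, 0), 0) = Add(19, 0) = 19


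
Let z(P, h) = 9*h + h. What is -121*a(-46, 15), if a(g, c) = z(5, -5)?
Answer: 6050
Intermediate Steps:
z(P, h) = 10*h
a(g, c) = -50 (a(g, c) = 10*(-5) = -50)
-121*a(-46, 15) = -121*(-50) = 6050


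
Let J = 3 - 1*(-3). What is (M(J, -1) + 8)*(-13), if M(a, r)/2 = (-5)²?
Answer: -754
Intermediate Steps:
J = 6 (J = 3 + 3 = 6)
M(a, r) = 50 (M(a, r) = 2*(-5)² = 2*25 = 50)
(M(J, -1) + 8)*(-13) = (50 + 8)*(-13) = 58*(-13) = -754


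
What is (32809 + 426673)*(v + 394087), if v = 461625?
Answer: 393184261184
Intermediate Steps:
(32809 + 426673)*(v + 394087) = (32809 + 426673)*(461625 + 394087) = 459482*855712 = 393184261184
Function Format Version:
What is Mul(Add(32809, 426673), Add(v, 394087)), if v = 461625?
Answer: 393184261184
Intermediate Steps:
Mul(Add(32809, 426673), Add(v, 394087)) = Mul(Add(32809, 426673), Add(461625, 394087)) = Mul(459482, 855712) = 393184261184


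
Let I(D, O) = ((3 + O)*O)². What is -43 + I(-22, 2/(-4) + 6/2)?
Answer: 2337/16 ≈ 146.06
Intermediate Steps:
I(D, O) = O²*(3 + O)² (I(D, O) = (O*(3 + O))² = O²*(3 + O)²)
-43 + I(-22, 2/(-4) + 6/2) = -43 + (2/(-4) + 6/2)²*(3 + (2/(-4) + 6/2))² = -43 + (2*(-¼) + 6*(½))²*(3 + (2*(-¼) + 6*(½)))² = -43 + (-½ + 3)²*(3 + (-½ + 3))² = -43 + (5/2)²*(3 + 5/2)² = -43 + 25*(11/2)²/4 = -43 + (25/4)*(121/4) = -43 + 3025/16 = 2337/16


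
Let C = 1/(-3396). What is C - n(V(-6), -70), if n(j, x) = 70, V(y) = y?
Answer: -237721/3396 ≈ -70.000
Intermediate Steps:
C = -1/3396 ≈ -0.00029446
C - n(V(-6), -70) = -1/3396 - 1*70 = -1/3396 - 70 = -237721/3396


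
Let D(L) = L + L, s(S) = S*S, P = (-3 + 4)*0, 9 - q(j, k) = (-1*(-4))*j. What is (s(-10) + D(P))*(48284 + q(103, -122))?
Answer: 4788100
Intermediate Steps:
q(j, k) = 9 - 4*j (q(j, k) = 9 - (-1*(-4))*j = 9 - 4*j)
P = 0 (P = 1*0 = 0)
s(S) = S**2
D(L) = 2*L
(s(-10) + D(P))*(48284 + q(103, -122)) = ((-10)**2 + 2*0)*(48284 + (9 - 4*103)) = (100 + 0)*(48284 + (9 - 412)) = 100*(48284 - 403) = 100*47881 = 4788100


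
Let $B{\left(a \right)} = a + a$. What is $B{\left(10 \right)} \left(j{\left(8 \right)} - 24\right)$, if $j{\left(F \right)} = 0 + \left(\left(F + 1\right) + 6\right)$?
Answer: $-180$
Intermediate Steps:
$B{\left(a \right)} = 2 a$
$j{\left(F \right)} = 7 + F$ ($j{\left(F \right)} = 0 + \left(\left(1 + F\right) + 6\right) = 0 + \left(7 + F\right) = 7 + F$)
$B{\left(10 \right)} \left(j{\left(8 \right)} - 24\right) = 2 \cdot 10 \left(\left(7 + 8\right) - 24\right) = 20 \left(15 - 24\right) = 20 \left(-9\right) = -180$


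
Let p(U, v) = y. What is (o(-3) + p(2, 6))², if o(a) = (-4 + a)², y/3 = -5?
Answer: 1156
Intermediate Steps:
y = -15 (y = 3*(-5) = -15)
p(U, v) = -15
(o(-3) + p(2, 6))² = ((-4 - 3)² - 15)² = ((-7)² - 15)² = (49 - 15)² = 34² = 1156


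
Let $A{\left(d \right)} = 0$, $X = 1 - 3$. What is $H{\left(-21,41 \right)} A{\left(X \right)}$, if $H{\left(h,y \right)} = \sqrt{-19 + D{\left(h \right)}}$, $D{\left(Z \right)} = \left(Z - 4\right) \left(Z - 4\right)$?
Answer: $0$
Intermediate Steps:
$X = -2$ ($X = 1 - 3 = -2$)
$D{\left(Z \right)} = \left(-4 + Z\right)^{2}$ ($D{\left(Z \right)} = \left(-4 + Z\right) \left(-4 + Z\right) = \left(-4 + Z\right)^{2}$)
$H{\left(h,y \right)} = \sqrt{-19 + \left(-4 + h\right)^{2}}$
$H{\left(-21,41 \right)} A{\left(X \right)} = \sqrt{-19 + \left(-4 - 21\right)^{2}} \cdot 0 = \sqrt{-19 + \left(-25\right)^{2}} \cdot 0 = \sqrt{-19 + 625} \cdot 0 = \sqrt{606} \cdot 0 = 0$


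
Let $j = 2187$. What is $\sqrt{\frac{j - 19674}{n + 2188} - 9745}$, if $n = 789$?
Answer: $\frac{64 i \sqrt{21097999}}{2977} \approx 98.746 i$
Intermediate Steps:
$\sqrt{\frac{j - 19674}{n + 2188} - 9745} = \sqrt{\frac{2187 - 19674}{789 + 2188} - 9745} = \sqrt{- \frac{17487}{2977} - 9745} = \sqrt{- \frac{29028352}{2977}} = \frac{64 i \sqrt{21097999}}{2977}$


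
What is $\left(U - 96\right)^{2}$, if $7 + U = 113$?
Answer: $100$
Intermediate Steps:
$U = 106$ ($U = -7 + 113 = 106$)
$\left(U - 96\right)^{2} = \left(106 - 96\right)^{2} = 10^{2} = 100$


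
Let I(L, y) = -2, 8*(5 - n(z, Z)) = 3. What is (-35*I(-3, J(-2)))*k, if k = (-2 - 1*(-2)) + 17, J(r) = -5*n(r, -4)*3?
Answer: 1190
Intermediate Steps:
n(z, Z) = 37/8 (n(z, Z) = 5 - ⅛*3 = 5 - 3/8 = 37/8)
J(r) = -555/8 (J(r) = -5*37/8*3 = -185/8*3 = -555/8)
k = 17 (k = (-2 + 2) + 17 = 0 + 17 = 17)
(-35*I(-3, J(-2)))*k = -35*(-2)*17 = 70*17 = 1190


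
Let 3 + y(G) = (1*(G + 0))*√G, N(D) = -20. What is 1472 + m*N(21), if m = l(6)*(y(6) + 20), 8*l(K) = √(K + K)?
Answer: 1472 - 90*√2 - 85*√3 ≈ 1197.5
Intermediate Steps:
l(K) = √2*√K/8 (l(K) = √(K + K)/8 = √(2*K)/8 = (√2*√K)/8 = √2*√K/8)
y(G) = -3 + G^(3/2) (y(G) = -3 + (1*(G + 0))*√G = -3 + (1*G)*√G = -3 + G*√G = -3 + G^(3/2))
m = √3*(17 + 6*√6)/4 (m = (√2*√6/8)*((-3 + 6^(3/2)) + 20) = (√3/4)*((-3 + 6*√6) + 20) = (√3/4)*(17 + 6*√6) = √3*(17 + 6*√6)/4 ≈ 13.725)
1472 + m*N(21) = 1472 + (√3*(17 + 6*√6)/4)*(-20) = 1472 - 5*√3*(17 + 6*√6)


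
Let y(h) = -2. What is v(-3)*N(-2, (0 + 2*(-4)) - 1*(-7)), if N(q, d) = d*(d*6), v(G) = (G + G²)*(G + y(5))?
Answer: -180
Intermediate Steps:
v(G) = (-2 + G)*(G + G²) (v(G) = (G + G²)*(G - 2) = (G + G²)*(-2 + G) = (-2 + G)*(G + G²))
N(q, d) = 6*d² (N(q, d) = d*(6*d) = 6*d²)
v(-3)*N(-2, (0 + 2*(-4)) - 1*(-7)) = (-3*(-2 + (-3)² - 1*(-3)))*(6*((0 + 2*(-4)) - 1*(-7))²) = (-3*(-2 + 9 + 3))*(6*((0 - 8) + 7)²) = (-3*10)*(6*(-8 + 7)²) = -180*(-1)² = -180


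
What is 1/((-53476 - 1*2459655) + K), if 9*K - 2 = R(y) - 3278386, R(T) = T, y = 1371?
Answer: -9/25895192 ≈ -3.4755e-7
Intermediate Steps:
K = -3277013/9 (K = 2/9 + (1371 - 3278386)/9 = 2/9 + (⅑)*(-3277015) = 2/9 - 3277015/9 = -3277013/9 ≈ -3.6411e+5)
1/((-53476 - 1*2459655) + K) = 1/((-53476 - 1*2459655) - 3277013/9) = 1/((-53476 - 2459655) - 3277013/9) = 1/(-2513131 - 3277013/9) = 1/(-25895192/9) = -9/25895192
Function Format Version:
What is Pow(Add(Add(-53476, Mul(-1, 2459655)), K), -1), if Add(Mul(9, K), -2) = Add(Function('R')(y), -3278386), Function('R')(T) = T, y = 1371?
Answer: Rational(-9, 25895192) ≈ -3.4755e-7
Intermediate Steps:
K = Rational(-3277013, 9) (K = Add(Rational(2, 9), Mul(Rational(1, 9), Add(1371, -3278386))) = Add(Rational(2, 9), Mul(Rational(1, 9), -3277015)) = Add(Rational(2, 9), Rational(-3277015, 9)) = Rational(-3277013, 9) ≈ -3.6411e+5)
Pow(Add(Add(-53476, Mul(-1, 2459655)), K), -1) = Pow(Add(Add(-53476, Mul(-1, 2459655)), Rational(-3277013, 9)), -1) = Pow(Add(Add(-53476, -2459655), Rational(-3277013, 9)), -1) = Pow(Add(-2513131, Rational(-3277013, 9)), -1) = Pow(Rational(-25895192, 9), -1) = Rational(-9, 25895192)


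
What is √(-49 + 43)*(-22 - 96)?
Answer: -118*I*√6 ≈ -289.04*I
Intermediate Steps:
√(-49 + 43)*(-22 - 96) = √(-6)*(-118) = (I*√6)*(-118) = -118*I*√6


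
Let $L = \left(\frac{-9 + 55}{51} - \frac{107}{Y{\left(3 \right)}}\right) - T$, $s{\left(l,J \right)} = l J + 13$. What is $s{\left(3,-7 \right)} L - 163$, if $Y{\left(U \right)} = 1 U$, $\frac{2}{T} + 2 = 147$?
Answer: $\frac{284037}{2465} \approx 115.23$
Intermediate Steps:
$T = \frac{2}{145}$ ($T = \frac{2}{-2 + 147} = \frac{2}{145} \approx 0.013793$)
$Y{\left(U \right)} = U$
$s{\left(l,J \right)} = 13 + J l$ ($s{\left(l,J \right)} = J l + 13 = 13 + J l$)
$L = - \frac{85729}{2465}$ ($L = \left(\frac{-9 + 55}{51} - \frac{107}{3}\right) - \frac{2}{145} = \left(46 \cdot \frac{1}{51} - \frac{107}{3}\right) - \frac{2}{145} = \left(\frac{46}{51} - \frac{107}{3}\right) - \frac{2}{145} = - \frac{591}{17} - \frac{2}{145} = - \frac{85729}{2465} \approx -34.779$)
$s{\left(3,-7 \right)} L - 163 = \left(13 - 21\right) \left(- \frac{85729}{2465}\right) - 163 = \left(-8\right) \left(- \frac{85729}{2465}\right) - 163 = \frac{685832}{2465} - 163 = \frac{284037}{2465}$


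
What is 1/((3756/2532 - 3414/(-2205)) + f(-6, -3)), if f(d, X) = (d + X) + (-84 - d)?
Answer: -155085/13022222 ≈ -0.011909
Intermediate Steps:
f(d, X) = -84 + X (f(d, X) = (X + d) + (-84 - d) = -84 + X)
1/((3756/2532 - 3414/(-2205)) + f(-6, -3)) = 1/((3756/2532 - 3414/(-2205)) + (-84 - 3)) = 1/((3756*(1/2532) - 3414*(-1/2205)) - 87) = 1/((313/211 + 1138/735) - 87) = 1/(470173/155085 - 87) = 1/(-13022222/155085) = -155085/13022222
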